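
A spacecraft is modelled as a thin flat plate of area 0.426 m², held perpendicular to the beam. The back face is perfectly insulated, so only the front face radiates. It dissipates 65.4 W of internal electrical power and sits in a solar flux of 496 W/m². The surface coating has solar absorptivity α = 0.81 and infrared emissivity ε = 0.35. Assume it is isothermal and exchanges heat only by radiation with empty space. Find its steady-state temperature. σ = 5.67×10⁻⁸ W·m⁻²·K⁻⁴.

T ≈ 409 K

At steady state, absorbed solar power + internal power = radiated power.
Absorbed: α·S·A_cross = 0.81·496·0.4260 = 171.1 W (cross-section A).
Total input = 171.1 + 65.4 = 236.5 W.
Radiated: εσ·A_surf·T⁴ with A_surf = A = 0.4260 m².
T⁴ = 236.5/(0.35·5.67×10⁻⁸·0.4260) = 2.798×10¹⁰ K⁴.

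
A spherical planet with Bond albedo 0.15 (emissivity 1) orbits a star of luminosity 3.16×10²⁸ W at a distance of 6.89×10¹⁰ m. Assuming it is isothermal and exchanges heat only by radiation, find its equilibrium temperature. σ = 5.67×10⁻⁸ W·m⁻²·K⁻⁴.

T ≈ 1190 K

First find the stellar flux at distance d: S = L/(4πd²) = 3.16×10²⁸/(4π·(6.89×10¹⁰)²) = 5.297×10⁵ W/m².
For an isothermal sphere, absorbed (1−a)S·πr² = emitted σ·4πr²·T⁴, so T⁴ = (1−a)S/(4σ).
T⁴ = 0.850·5.297×10⁵/(4·5.67×10⁻⁸) = 1.985×10¹² K⁴.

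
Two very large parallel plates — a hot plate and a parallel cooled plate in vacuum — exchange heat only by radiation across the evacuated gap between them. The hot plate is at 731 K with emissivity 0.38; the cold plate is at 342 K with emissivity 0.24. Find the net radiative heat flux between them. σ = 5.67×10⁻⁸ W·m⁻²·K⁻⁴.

q ≈ 2660 W/m²

For two infinite grey parallel plates, q = σ(T₁⁴ − T₂⁴)/(1/ε₁ + 1/ε₂ − 1).
T₁⁴ − T₂⁴ = 2.855×10¹¹ − 1.368×10¹⁰ = 2.719×10¹¹ K⁴.
1/ε₁ + 1/ε₂ − 1 = 2.632 + 4.167 − 1 = 5.798.
q = 5.67×10⁻⁸ × 2.719×10¹¹ / 5.798.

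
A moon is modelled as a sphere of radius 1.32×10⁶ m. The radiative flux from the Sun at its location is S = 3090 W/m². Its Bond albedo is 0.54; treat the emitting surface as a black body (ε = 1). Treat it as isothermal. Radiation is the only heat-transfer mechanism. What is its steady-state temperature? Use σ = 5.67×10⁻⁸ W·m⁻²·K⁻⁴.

T ≈ 281 K

At equilibrium, absorbed power = emitted power.
Absorbing cross-section = πr² = 5.474×10¹² m²; emitting surface = 4πr² = 2.190×10¹³ m² (ratio 4).
(1−a)S·A_cross = εσ·A_surf·T⁴  ⇒  T⁴ = (1−a)S/(4σ).
T⁴ = 0.460·3090/(4·5.67×10⁻⁸) = 6.267×10⁹ K⁴.
T = (6.267×10⁹)^(1/4).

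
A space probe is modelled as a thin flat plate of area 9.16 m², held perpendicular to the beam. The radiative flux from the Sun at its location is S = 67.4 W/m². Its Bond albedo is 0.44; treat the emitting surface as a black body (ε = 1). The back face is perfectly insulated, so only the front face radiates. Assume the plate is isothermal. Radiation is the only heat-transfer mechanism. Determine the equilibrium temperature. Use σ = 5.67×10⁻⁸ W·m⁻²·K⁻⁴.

T ≈ 161 K

At equilibrium, absorbed power = emitted power.
Absorbing cross-section = A = 9.160 m²; emitting surface = A = 9.160 m² (ratio 1).
(1−a)S·A_cross = εσ·A_surf·T⁴  ⇒  T⁴ = (1−a)S/(1σ).
T⁴ = 0.560·67.4/(1·5.67×10⁻⁸) = 6.657×10⁸ K⁴.
T = (6.657×10⁸)^(1/4).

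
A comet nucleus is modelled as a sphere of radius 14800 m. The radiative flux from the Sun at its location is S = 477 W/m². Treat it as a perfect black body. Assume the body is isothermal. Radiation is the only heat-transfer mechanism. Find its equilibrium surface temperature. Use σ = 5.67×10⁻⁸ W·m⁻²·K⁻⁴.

T ≈ 214 K

At equilibrium, absorbed power = emitted power.
Absorbing cross-section = πr² = 6.881×10⁸ m²; emitting surface = 4πr² = 2.753×10⁹ m² (ratio 4).
S·A_cross = εσ·A_surf·T⁴  ⇒  T⁴ = S/(4σ).
T⁴ = 1.00·477/(4·5.67×10⁻⁸) = 2.103×10⁹ K⁴.
T = (2.103×10⁹)^(1/4).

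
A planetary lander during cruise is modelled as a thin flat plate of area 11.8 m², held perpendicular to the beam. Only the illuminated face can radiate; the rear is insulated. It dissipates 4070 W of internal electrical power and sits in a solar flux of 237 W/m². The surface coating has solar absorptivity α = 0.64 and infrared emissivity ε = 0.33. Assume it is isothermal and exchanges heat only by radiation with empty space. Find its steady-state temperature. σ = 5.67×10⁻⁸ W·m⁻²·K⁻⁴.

At steady state, absorbed solar power + internal power = radiated power.
Absorbed: α·S·A_cross = 0.64·237·11.80 = 1790 W (cross-section A).
Total input = 1790 + 4070 = 5860 W.
Radiated: εσ·A_surf·T⁴ with A_surf = A = 11.80 m².
T⁴ = 5860/(0.33·5.67×10⁻⁸·11.80) = 2.654×10¹⁰ K⁴.

T ≈ 404 K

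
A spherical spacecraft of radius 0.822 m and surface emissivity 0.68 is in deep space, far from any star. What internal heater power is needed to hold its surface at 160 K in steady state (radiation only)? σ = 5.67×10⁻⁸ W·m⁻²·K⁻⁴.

P = εσ·4πr²·T⁴.
4πr² = 8.491 m²; T⁴ = 6.554×10⁸ K⁴.
P = 0.68·5.67×10⁻⁸·8.491·6.554×10⁸.

P ≈ 215 W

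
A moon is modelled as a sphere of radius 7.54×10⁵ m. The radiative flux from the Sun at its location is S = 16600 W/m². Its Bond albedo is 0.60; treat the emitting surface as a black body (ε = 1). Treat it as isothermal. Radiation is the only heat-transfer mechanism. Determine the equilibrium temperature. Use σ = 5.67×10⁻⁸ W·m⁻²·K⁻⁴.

At equilibrium, absorbed power = emitted power.
Absorbing cross-section = πr² = 1.786×10¹² m²; emitting surface = 4πr² = 7.144×10¹² m² (ratio 4).
(1−a)S·A_cross = εσ·A_surf·T⁴  ⇒  T⁴ = (1−a)S/(4σ).
T⁴ = 0.400·16600/(4·5.67×10⁻⁸) = 2.928×10¹⁰ K⁴.
T = (2.928×10¹⁰)^(1/4).

T ≈ 414 K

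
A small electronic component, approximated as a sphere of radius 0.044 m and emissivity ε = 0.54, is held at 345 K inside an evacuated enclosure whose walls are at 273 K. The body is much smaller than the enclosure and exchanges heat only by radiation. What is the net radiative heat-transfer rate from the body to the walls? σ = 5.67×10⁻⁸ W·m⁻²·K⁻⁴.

For a small grey body in a large enclosure: P_net = εσA(T_body⁴ − T_wall⁴).
A = 4πr² = 0.02433 m²; T_body⁴ − T_wall⁴ = 1.417×10¹⁰ − 5.555×10⁹ = 8.612×10⁹ K⁴.
|P_net| = 0.54·5.67×10⁻⁸·0.02433·8.612×10⁹.

P_net ≈ 6.42 W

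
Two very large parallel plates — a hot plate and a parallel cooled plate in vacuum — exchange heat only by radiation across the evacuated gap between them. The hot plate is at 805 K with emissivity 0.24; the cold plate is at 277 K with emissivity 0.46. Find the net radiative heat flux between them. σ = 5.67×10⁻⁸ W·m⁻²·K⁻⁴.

For two infinite grey parallel plates, q = σ(T₁⁴ − T₂⁴)/(1/ε₁ + 1/ε₂ − 1).
T₁⁴ − T₂⁴ = 4.199×10¹¹ − 5.887×10⁹ = 4.140×10¹¹ K⁴.
1/ε₁ + 1/ε₂ − 1 = 4.167 + 2.174 − 1 = 5.341.
q = 5.67×10⁻⁸ × 4.140×10¹¹ / 5.341.

q ≈ 4400 W/m²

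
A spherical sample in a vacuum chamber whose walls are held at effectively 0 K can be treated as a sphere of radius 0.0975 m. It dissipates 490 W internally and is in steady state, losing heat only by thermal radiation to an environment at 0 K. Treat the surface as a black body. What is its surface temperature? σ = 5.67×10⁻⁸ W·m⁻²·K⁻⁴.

Steady state: internal power = radiated power, P = εσA T⁴.
Radiating area A = 4πr² = 0.1195 m².
T⁴ = P/(εσA) = 490/(1.0·5.67×10⁻⁸·0.1195) = 7.234×10¹⁰ K⁴.
T = (7.234×10¹⁰)^(1/4).

T ≈ 519 K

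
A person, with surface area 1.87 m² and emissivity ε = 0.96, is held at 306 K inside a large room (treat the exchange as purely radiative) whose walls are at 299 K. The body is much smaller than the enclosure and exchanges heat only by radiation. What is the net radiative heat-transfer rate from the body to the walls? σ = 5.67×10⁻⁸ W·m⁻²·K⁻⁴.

For a small grey body in a large enclosure: P_net = εσA(T_body⁴ − T_wall⁴).
A = 1.87 m²; T_body⁴ − T_wall⁴ = 8.768×10⁹ − 7.993×10⁹ = 7.752×10⁸ K⁴.
|P_net| = 0.96·5.67×10⁻⁸·1.870·7.752×10⁸.

P_net ≈ 78.9 W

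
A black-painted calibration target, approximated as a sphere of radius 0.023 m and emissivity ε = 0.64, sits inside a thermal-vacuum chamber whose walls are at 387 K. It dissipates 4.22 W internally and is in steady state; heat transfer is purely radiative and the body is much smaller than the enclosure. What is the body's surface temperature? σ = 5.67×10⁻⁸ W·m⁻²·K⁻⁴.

T ≈ 447 K

For a small grey body in a large enclosure, net radiated power = εσA(T⁴ − T_w⁴).
Steady state: P = εσA(T⁴ − T_w⁴) with A = 4πr² = 0.006648 m².
T⁴ = P/(εσA) + T_w⁴ = 4.22/(0.64·5.67×10⁻⁸·0.006648) + (387)⁴
    = 1.749×10¹⁰ + 2.243×10¹⁰ = 3.992×10¹⁰ K⁴.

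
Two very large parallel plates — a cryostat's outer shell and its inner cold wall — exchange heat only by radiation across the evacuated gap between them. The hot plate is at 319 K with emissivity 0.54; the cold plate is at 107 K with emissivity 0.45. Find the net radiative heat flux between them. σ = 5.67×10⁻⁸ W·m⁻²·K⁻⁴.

For two infinite grey parallel plates, q = σ(T₁⁴ − T₂⁴)/(1/ε₁ + 1/ε₂ − 1).
T₁⁴ − T₂⁴ = 1.036×10¹⁰ − 1.311×10⁸ = 1.022×10¹⁰ K⁴.
1/ε₁ + 1/ε₂ − 1 = 1.852 + 2.222 − 1 = 3.074.
q = 5.67×10⁻⁸ × 1.022×10¹⁰ / 3.074.

q ≈ 189 W/m²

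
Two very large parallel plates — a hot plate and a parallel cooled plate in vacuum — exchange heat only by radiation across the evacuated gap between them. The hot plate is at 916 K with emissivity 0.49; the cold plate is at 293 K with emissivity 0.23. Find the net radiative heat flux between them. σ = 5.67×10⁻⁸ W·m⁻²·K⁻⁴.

q ≈ 7330 W/m²

For two infinite grey parallel plates, q = σ(T₁⁴ − T₂⁴)/(1/ε₁ + 1/ε₂ − 1).
T₁⁴ − T₂⁴ = 7.040×10¹¹ − 7.370×10⁹ = 6.966×10¹¹ K⁴.
1/ε₁ + 1/ε₂ − 1 = 2.041 + 4.348 − 1 = 5.389.
q = 5.67×10⁻⁸ × 6.966×10¹¹ / 5.389.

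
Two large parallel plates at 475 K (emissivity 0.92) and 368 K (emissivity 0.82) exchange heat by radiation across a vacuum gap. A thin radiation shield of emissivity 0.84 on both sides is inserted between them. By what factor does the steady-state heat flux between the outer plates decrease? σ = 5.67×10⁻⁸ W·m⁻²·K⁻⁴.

Without shield: q₀ = σΔ(T⁴)/(1/ε₁+1/ε₂−1) with denominator 1.306.
With shield the two gaps are in series; the resistances add: (1/ε₁+1/ε_s−1)+(1/ε_s+1/ε₂−1) = 1.277+1.410 = 2.687.
Heat-flux ratio q₀/q = 2.687/1.306.

factor ≈ 2.06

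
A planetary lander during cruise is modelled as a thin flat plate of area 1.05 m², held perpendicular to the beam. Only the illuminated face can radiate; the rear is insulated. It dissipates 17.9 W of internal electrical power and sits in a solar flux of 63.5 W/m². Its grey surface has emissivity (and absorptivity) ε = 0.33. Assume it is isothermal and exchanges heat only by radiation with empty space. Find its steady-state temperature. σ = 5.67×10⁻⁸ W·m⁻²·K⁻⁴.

T ≈ 212 K

At steady state, absorbed solar power + internal power = radiated power.
Absorbed: α·S·A_cross = 0.33·63.5·1.050 = 22.00 W (cross-section A).
Total input = 22.00 + 17.9 = 39.90 W.
Radiated: εσ·A_surf·T⁴ with A_surf = A = 1.050 m².
T⁴ = 39.90/(0.33·5.67×10⁻⁸·1.050) = 2.031×10⁹ K⁴.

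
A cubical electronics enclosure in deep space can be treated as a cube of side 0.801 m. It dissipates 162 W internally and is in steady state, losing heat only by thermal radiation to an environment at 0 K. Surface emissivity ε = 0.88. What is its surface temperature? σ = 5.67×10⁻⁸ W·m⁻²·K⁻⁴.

Steady state: internal power = radiated power, P = εσA T⁴.
Radiating area A = 6L² = 3.850 m².
T⁴ = P/(εσA) = 162/(0.88·5.67×10⁻⁸·3.850) = 8.434×10⁸ K⁴.
T = (8.434×10⁸)^(1/4).

T ≈ 170 K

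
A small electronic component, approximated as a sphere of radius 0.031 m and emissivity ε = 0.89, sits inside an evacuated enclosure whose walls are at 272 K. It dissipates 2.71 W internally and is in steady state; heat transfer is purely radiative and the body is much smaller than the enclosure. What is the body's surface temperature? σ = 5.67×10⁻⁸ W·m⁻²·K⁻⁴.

For a small grey body in a large enclosure, net radiated power = εσA(T⁴ − T_w⁴).
Steady state: P = εσA(T⁴ − T_w⁴) with A = 4πr² = 0.01208 m².
T⁴ = P/(εσA) + T_w⁴ = 2.71/(0.89·5.67×10⁻⁸·0.01208) + (272)⁴
    = 4.447×10⁹ + 5.474×10⁹ = 9.921×10⁹ K⁴.

T ≈ 316 K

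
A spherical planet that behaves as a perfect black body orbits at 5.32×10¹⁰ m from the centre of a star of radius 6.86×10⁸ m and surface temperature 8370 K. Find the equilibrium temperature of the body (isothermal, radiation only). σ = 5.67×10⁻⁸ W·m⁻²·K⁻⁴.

The star's surface emits σT_*⁴; at distance d the flux is S = σT_*⁴(R_*/d)².
S = 5.67×10⁻⁸·(8370)⁴·(6.86×10⁸/5.32×10¹⁰)² = 46270 W/m².
For an isothermal sphere T⁴ = (1−a)S/(4σ) = 2.040×10¹¹ K⁴.

T ≈ 672 K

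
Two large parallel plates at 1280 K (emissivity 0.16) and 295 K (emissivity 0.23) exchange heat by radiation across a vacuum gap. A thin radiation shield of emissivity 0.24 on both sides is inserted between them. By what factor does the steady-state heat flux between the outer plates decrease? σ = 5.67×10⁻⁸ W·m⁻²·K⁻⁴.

factor ≈ 1.76

Without shield: q₀ = σΔ(T⁴)/(1/ε₁+1/ε₂−1) with denominator 9.598.
With shield the two gaps are in series; the resistances add: (1/ε₁+1/ε_s−1)+(1/ε_s+1/ε₂−1) = 9.417+7.514 = 16.93.
Heat-flux ratio q₀/q = 16.93/9.598.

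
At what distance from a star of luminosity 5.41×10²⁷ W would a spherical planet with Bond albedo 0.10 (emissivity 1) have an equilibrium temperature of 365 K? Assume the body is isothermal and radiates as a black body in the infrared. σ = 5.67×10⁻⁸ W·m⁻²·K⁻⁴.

For an isothermal black-emitting sphere, (1−a)S·πr² = σ·4πr²·T⁴ ⇒ S = 4σT⁴/(1−a).
S = 4·5.67×10⁻⁸·(365)⁴/0.900 = 4473 W/m².
Flux falls as S = L/(4πd²), so d = √(L/(4πS)) = √(5.41×10²⁷/(4π·4473)).

d ≈ 3.10×10¹¹ m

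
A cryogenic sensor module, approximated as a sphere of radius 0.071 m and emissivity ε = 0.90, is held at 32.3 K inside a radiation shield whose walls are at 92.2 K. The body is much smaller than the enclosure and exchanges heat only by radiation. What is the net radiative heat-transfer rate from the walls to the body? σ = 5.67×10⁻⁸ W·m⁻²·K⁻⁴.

For a small grey body in a large enclosure: P_net = εσA(T_body⁴ − T_wall⁴).
A = 4πr² = 0.06335 m²; T_body⁴ − T_wall⁴ = 1.088×10⁶ − 7.226×10⁷ = -7.118×10⁷ K⁴.
|P_net| = 0.90·5.67×10⁻⁸·0.06335·7.118×10⁷.

P_net ≈ 0.230 W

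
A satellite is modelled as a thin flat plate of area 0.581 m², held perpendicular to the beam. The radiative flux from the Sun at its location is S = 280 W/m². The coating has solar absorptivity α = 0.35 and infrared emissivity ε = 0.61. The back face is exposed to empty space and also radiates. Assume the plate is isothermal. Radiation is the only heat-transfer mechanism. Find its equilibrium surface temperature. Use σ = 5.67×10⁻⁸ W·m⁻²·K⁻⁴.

At equilibrium, absorbed power = emitted power.
Absorbing cross-section = A = 0.5810 m²; emitting surface = 2A = 1.162 m² (ratio 2).
αS·A_cross = εσ·A_surf·T⁴  ⇒  T⁴ = αS/(ε·2σ).
T⁴ = 0.350·280/(0.61·2·5.67×10⁻⁸) = 1.417×10⁹ K⁴.
T = (1.417×10⁹)^(1/4).

T ≈ 194 K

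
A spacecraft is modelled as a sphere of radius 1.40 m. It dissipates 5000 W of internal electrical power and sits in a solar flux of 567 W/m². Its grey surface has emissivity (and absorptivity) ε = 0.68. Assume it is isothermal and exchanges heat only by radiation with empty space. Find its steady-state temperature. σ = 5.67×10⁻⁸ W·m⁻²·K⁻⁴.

At steady state, absorbed solar power + internal power = radiated power.
Absorbed: α·S·A_cross = 0.68·567·6.158 = 2374 W (cross-section πr²).
Total input = 2374 + 5000 = 7374 W.
Radiated: εσ·A_surf·T⁴ with A_surf = 4πr² = 24.63 m².
T⁴ = 7374/(0.68·5.67×10⁻⁸·24.63) = 7.765×10⁹ K⁴.

T ≈ 297 K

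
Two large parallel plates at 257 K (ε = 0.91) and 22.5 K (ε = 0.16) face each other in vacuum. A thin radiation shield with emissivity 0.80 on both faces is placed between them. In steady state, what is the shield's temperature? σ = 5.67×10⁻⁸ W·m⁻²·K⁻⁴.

In steady state the net flux on the hot side equals that on the cold side.
σ(T₁⁴−T_s⁴)/D₁ = σ(T_s⁴−T₂⁴)/D₂, with D₁ = 1/ε₁+1/ε_s−1 = 1.349, D₂ = 1/ε_s+1/ε₂−1 = 6.500.
Solve for T_s⁴: T_s⁴ = (D₂·T₁⁴ + D₁·T₂⁴)/(D₁+D₂) = 3.613×10⁹ K⁴.

T_s ≈ 245 K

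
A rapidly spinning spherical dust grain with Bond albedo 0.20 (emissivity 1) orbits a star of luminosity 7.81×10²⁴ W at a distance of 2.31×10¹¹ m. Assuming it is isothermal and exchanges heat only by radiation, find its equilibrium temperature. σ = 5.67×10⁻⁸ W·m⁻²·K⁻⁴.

T ≈ 80.1 K

First find the stellar flux at distance d: S = L/(4πd²) = 7.81×10²⁴/(4π·(2.31×10¹¹)²) = 11.65 W/m².
For an isothermal sphere, absorbed (1−a)S·πr² = emitted σ·4πr²·T⁴, so T⁴ = (1−a)S/(4σ).
T⁴ = 0.800·11.65/(4·5.67×10⁻⁸) = 4.108×10⁷ K⁴.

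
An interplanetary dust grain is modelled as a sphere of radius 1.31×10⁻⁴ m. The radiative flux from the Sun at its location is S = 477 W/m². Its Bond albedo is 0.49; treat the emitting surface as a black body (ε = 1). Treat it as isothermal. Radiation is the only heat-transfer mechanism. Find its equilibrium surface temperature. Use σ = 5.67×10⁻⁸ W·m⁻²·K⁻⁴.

At equilibrium, absorbed power = emitted power.
Absorbing cross-section = πr² = 5.391×10⁻⁸ m²; emitting surface = 4πr² = 2.157×10⁻⁷ m² (ratio 4).
(1−a)S·A_cross = εσ·A_surf·T⁴  ⇒  T⁴ = (1−a)S/(4σ).
T⁴ = 0.510·477/(4·5.67×10⁻⁸) = 1.073×10⁹ K⁴.
T = (1.073×10⁹)^(1/4).

T ≈ 181 K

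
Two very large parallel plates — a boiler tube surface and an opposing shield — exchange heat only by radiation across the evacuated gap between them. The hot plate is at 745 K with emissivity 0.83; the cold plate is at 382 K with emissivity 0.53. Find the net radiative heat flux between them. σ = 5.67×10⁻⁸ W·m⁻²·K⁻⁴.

For two infinite grey parallel plates, q = σ(T₁⁴ − T₂⁴)/(1/ε₁ + 1/ε₂ − 1).
T₁⁴ − T₂⁴ = 3.081×10¹¹ − 2.129×10¹⁰ = 2.868×10¹¹ K⁴.
1/ε₁ + 1/ε₂ − 1 = 1.205 + 1.887 − 1 = 2.092.
q = 5.67×10⁻⁸ × 2.868×10¹¹ / 2.092.

q ≈ 7770 W/m²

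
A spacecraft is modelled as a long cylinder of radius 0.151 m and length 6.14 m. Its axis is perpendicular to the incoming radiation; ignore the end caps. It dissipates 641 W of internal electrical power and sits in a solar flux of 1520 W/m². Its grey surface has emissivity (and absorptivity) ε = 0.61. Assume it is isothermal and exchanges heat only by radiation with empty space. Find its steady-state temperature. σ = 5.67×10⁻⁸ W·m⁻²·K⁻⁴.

At steady state, absorbed solar power + internal power = radiated power.
Absorbed: α·S·A_cross = 0.61·1520·1.854 = 1719 W (cross-section 2rL).
Total input = 1719 + 641 = 2360 W.
Radiated: εσ·A_surf·T⁴ with A_surf = 2πrL = 5.825 m².
T⁴ = 2360/(0.61·5.67×10⁻⁸·5.825) = 1.171×10¹⁰ K⁴.

T ≈ 329 K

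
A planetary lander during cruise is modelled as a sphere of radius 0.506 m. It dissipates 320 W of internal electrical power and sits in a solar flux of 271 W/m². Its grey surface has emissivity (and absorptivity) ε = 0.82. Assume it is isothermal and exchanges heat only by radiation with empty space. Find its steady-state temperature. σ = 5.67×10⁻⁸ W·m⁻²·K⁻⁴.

At steady state, absorbed solar power + internal power = radiated power.
Absorbed: α·S·A_cross = 0.82·271·0.8044 = 178.7 W (cross-section πr²).
Total input = 178.7 + 320 = 498.7 W.
Radiated: εσ·A_surf·T⁴ with A_surf = 4πr² = 3.217 m².
T⁴ = 498.7/(0.82·5.67×10⁻⁸·3.217) = 3.334×10⁹ K⁴.

T ≈ 240 K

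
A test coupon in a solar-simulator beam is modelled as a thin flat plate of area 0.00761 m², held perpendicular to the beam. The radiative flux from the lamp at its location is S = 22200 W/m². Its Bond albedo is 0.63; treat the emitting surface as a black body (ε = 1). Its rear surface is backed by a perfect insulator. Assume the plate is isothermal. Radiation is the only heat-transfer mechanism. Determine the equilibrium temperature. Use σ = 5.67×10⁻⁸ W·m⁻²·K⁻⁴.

At equilibrium, absorbed power = emitted power.
Absorbing cross-section = A = 0.007610 m²; emitting surface = A = 0.007610 m² (ratio 1).
(1−a)S·A_cross = εσ·A_surf·T⁴  ⇒  T⁴ = (1−a)S/(1σ).
T⁴ = 0.370·22200/(1·5.67×10⁻⁸) = 1.449×10¹¹ K⁴.
T = (1.449×10¹¹)^(1/4).

T ≈ 617 K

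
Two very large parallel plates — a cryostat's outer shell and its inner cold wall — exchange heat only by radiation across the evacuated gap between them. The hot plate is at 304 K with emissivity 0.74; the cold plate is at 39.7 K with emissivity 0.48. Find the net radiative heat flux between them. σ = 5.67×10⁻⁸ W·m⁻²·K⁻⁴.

For two infinite grey parallel plates, q = σ(T₁⁴ − T₂⁴)/(1/ε₁ + 1/ε₂ − 1).
T₁⁴ − T₂⁴ = 8.541×10⁹ − 2.484×10⁶ = 8.538×10⁹ K⁴.
1/ε₁ + 1/ε₂ − 1 = 1.351 + 2.083 − 1 = 2.435.
q = 5.67×10⁻⁸ × 8.538×10⁹ / 2.435.

q ≈ 199 W/m²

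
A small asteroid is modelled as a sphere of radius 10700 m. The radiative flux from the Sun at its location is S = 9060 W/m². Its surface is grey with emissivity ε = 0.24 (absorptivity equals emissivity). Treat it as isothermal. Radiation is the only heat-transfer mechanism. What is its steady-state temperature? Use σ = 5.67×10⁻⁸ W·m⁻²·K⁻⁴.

T ≈ 447 K

At equilibrium, absorbed power = emitted power.
Absorbing cross-section = πr² = 3.597×10⁸ m²; emitting surface = 4πr² = 1.439×10⁹ m² (ratio 4).
εS·A_cross = εσ·A_surf·T⁴  ⇒  T⁴ = S/(4σ)   (ε cancels).
T⁴ = 9060/(4·5.67×10⁻⁸) = 3.995×10¹⁰ K⁴.
T = (3.995×10¹⁰)^(1/4).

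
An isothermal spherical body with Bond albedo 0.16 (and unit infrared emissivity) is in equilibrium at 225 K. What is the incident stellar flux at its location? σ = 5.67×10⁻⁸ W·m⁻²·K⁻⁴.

S ≈ 692 W/m²

(1−a)S·πr² = σ·4πr²·T⁴ ⇒ S = 4σT⁴/(1−a).
S = 4·5.67×10⁻⁸·2.563×10⁹/0.840.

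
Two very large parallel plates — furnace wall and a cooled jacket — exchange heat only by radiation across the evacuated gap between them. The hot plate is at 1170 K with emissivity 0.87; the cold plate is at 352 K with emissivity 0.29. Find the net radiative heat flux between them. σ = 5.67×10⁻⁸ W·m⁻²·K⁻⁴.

For two infinite grey parallel plates, q = σ(T₁⁴ − T₂⁴)/(1/ε₁ + 1/ε₂ − 1).
T₁⁴ − T₂⁴ = 1.874×10¹² − 1.535×10¹⁰ = 1.859×10¹² K⁴.
1/ε₁ + 1/ε₂ − 1 = 1.149 + 3.448 − 1 = 3.598.
q = 5.67×10⁻⁸ × 1.859×10¹² / 3.598.

q ≈ 29300 W/m²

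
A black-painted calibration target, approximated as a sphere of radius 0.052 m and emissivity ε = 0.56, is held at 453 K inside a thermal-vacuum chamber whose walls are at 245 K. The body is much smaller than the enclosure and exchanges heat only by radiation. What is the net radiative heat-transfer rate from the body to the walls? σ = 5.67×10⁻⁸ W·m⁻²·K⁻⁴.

For a small grey body in a large enclosure: P_net = εσA(T_body⁴ − T_wall⁴).
A = 4πr² = 0.03398 m²; T_body⁴ − T_wall⁴ = 4.211×10¹⁰ − 3.603×10⁹ = 3.851×10¹⁰ K⁴.
|P_net| = 0.56·5.67×10⁻⁸·0.03398·3.851×10¹⁰.

P_net ≈ 41.5 W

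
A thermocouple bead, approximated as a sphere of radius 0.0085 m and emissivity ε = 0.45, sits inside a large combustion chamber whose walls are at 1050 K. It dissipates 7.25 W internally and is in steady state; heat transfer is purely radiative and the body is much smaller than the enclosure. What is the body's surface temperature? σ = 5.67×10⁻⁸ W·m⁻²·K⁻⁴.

For a small grey body in a large enclosure, net radiated power = εσA(T⁴ − T_w⁴).
Steady state: P = εσA(T⁴ − T_w⁴) with A = 4πr² = 9.079×10⁻⁴ m².
T⁴ = P/(εσA) + T_w⁴ = 7.25/(0.45·5.67×10⁻⁸·9.079×10⁻⁴) + (1050)⁴
    = 3.130×10¹¹ + 1.216×10¹² = 1.528×10¹² K⁴.

T ≈ 1110 K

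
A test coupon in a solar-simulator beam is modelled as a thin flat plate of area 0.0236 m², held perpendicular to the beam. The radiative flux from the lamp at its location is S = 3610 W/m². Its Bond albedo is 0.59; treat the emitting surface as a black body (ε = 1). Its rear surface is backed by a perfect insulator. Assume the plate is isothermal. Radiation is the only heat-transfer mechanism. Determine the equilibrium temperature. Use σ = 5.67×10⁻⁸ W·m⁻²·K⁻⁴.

T ≈ 402 K

At equilibrium, absorbed power = emitted power.
Absorbing cross-section = A = 0.02360 m²; emitting surface = A = 0.02360 m² (ratio 1).
(1−a)S·A_cross = εσ·A_surf·T⁴  ⇒  T⁴ = (1−a)S/(1σ).
T⁴ = 0.410·3610/(1·5.67×10⁻⁸) = 2.610×10¹⁰ K⁴.
T = (2.610×10¹⁰)^(1/4).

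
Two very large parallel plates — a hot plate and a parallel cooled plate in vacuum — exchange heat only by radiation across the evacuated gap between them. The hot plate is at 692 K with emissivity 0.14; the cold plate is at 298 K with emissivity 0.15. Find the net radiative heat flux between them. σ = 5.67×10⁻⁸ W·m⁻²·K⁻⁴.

q ≈ 980 W/m²

For two infinite grey parallel plates, q = σ(T₁⁴ − T₂⁴)/(1/ε₁ + 1/ε₂ − 1).
T₁⁴ − T₂⁴ = 2.293×10¹¹ − 7.886×10⁹ = 2.214×10¹¹ K⁴.
1/ε₁ + 1/ε₂ − 1 = 7.143 + 6.667 − 1 = 12.81.
q = 5.67×10⁻⁸ × 2.214×10¹¹ / 12.81.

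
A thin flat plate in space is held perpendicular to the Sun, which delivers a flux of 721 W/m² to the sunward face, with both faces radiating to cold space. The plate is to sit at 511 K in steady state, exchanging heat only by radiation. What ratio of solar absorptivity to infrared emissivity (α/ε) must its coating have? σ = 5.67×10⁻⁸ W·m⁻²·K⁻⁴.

Balance: αS·A = εσ·2A·T⁴ ⇒ α/ε = 2σT⁴/S.
α/ε = 2·5.67×10⁻⁸·(511)⁴/721 = 2·5.67×10⁻⁸·6.818×10¹⁰/721.

α/ε ≈ 10.7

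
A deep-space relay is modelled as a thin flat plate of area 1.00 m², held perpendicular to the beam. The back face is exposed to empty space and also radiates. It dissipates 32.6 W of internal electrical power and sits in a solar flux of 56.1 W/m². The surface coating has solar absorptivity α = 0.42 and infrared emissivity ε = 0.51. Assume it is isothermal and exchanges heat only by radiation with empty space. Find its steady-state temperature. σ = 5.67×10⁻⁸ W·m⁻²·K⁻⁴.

At steady state, absorbed solar power + internal power = radiated power.
Absorbed: α·S·A_cross = 0.42·56.1·1.000 = 23.56 W (cross-section A).
Total input = 23.56 + 32.6 = 56.16 W.
Radiated: εσ·A_surf·T⁴ with A_surf = 2A = 2.000 m².
T⁴ = 56.16/(0.51·5.67×10⁻⁸·2.000) = 9.711×10⁸ K⁴.

T ≈ 177 K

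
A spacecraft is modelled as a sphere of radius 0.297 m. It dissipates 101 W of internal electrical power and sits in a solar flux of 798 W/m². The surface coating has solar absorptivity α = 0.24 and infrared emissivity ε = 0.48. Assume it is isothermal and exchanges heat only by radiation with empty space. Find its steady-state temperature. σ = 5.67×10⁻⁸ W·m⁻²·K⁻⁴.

T ≈ 267 K

At steady state, absorbed solar power + internal power = radiated power.
Absorbed: α·S·A_cross = 0.24·798·0.2771 = 53.07 W (cross-section πr²).
Total input = 53.07 + 101 = 154.1 W.
Radiated: εσ·A_surf·T⁴ with A_surf = 4πr² = 1.108 m².
T⁴ = 154.1/(0.48·5.67×10⁻⁸·1.108) = 5.107×10⁹ K⁴.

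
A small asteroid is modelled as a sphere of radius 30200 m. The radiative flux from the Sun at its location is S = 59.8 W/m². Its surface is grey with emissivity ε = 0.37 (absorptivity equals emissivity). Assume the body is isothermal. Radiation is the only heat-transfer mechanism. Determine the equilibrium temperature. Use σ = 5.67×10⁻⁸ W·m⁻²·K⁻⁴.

T ≈ 127 K

At equilibrium, absorbed power = emitted power.
Absorbing cross-section = πr² = 2.865×10⁹ m²; emitting surface = 4πr² = 1.146×10¹⁰ m² (ratio 4).
εS·A_cross = εσ·A_surf·T⁴  ⇒  T⁴ = S/(4σ)   (ε cancels).
T⁴ = 59.8/(4·5.67×10⁻⁸) = 2.637×10⁸ K⁴.
T = (2.637×10⁸)^(1/4).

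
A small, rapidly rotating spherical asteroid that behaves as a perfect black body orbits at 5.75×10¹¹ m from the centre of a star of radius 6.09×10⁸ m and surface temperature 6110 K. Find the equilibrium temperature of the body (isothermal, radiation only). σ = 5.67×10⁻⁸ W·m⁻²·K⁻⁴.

The star's surface emits σT_*⁴; at distance d the flux is S = σT_*⁴(R_*/d)².
S = 5.67×10⁻⁸·(6110)⁴·(6.09×10⁸/5.75×10¹¹)² = 88.64 W/m².
For an isothermal sphere T⁴ = (1−a)S/(4σ) = 3.908×10⁸ K⁴.

T ≈ 141 K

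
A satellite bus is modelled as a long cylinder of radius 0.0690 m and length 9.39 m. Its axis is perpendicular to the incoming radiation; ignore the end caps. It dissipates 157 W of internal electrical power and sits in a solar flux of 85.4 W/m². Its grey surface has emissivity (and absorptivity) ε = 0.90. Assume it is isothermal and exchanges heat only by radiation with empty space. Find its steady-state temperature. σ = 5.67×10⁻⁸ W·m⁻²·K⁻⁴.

T ≈ 187 K

At steady state, absorbed solar power + internal power = radiated power.
Absorbed: α·S·A_cross = 0.90·85.4·1.296 = 99.60 W (cross-section 2rL).
Total input = 99.60 + 157 = 256.6 W.
Radiated: εσ·A_surf·T⁴ with A_surf = 2πrL = 4.071 m².
T⁴ = 256.6/(0.90·5.67×10⁻⁸·4.071) = 1.235×10⁹ K⁴.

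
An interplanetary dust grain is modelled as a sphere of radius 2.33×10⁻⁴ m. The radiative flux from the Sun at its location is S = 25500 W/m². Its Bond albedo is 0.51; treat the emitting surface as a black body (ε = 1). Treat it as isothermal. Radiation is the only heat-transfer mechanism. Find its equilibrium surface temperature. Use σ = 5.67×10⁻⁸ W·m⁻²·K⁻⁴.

At equilibrium, absorbed power = emitted power.
Absorbing cross-section = πr² = 1.706×10⁻⁷ m²; emitting surface = 4πr² = 6.822×10⁻⁷ m² (ratio 4).
(1−a)S·A_cross = εσ·A_surf·T⁴  ⇒  T⁴ = (1−a)S/(4σ).
T⁴ = 0.490·25500/(4·5.67×10⁻⁸) = 5.509×10¹⁰ K⁴.
T = (5.509×10¹⁰)^(1/4).

T ≈ 484 K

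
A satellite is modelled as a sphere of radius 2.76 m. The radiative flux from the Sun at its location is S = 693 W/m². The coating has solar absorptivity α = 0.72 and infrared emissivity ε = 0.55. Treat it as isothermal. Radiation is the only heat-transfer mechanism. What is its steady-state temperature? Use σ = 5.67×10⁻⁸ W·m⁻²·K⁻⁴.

At equilibrium, absorbed power = emitted power.
Absorbing cross-section = πr² = 23.93 m²; emitting surface = 4πr² = 95.73 m² (ratio 4).
αS·A_cross = εσ·A_surf·T⁴  ⇒  T⁴ = αS/(ε·4σ).
T⁴ = 0.720·693/(0.55·4·5.67×10⁻⁸) = 4.000×10⁹ K⁴.
T = (4.000×10⁹)^(1/4).

T ≈ 251 K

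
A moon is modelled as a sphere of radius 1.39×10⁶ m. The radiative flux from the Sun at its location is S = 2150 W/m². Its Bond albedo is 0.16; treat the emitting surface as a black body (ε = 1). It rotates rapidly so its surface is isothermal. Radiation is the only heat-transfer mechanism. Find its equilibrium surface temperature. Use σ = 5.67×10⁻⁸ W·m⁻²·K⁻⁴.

At equilibrium, absorbed power = emitted power.
Absorbing cross-section = πr² = 6.070×10¹² m²; emitting surface = 4πr² = 2.428×10¹³ m² (ratio 4).
(1−a)S·A_cross = εσ·A_surf·T⁴  ⇒  T⁴ = (1−a)S/(4σ).
T⁴ = 0.840·2150/(4·5.67×10⁻⁸) = 7.963×10⁹ K⁴.
T = (7.963×10⁹)^(1/4).

T ≈ 299 K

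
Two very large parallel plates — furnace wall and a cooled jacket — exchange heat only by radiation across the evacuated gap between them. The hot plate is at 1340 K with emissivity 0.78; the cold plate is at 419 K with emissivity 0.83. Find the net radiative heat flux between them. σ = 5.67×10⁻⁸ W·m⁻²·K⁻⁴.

q ≈ 1.22×10⁵ W/m²

For two infinite grey parallel plates, q = σ(T₁⁴ − T₂⁴)/(1/ε₁ + 1/ε₂ − 1).
T₁⁴ − T₂⁴ = 3.224×10¹² − 3.082×10¹⁰ = 3.193×10¹² K⁴.
1/ε₁ + 1/ε₂ − 1 = 1.282 + 1.205 − 1 = 1.487.
q = 5.67×10⁻⁸ × 3.193×10¹² / 1.487.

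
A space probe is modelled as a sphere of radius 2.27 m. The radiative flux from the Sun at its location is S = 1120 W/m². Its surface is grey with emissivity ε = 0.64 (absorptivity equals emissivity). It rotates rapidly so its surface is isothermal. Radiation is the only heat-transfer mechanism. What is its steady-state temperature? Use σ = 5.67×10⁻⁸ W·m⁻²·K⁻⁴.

T ≈ 265 K

At equilibrium, absorbed power = emitted power.
Absorbing cross-section = πr² = 16.19 m²; emitting surface = 4πr² = 64.75 m² (ratio 4).
εS·A_cross = εσ·A_surf·T⁴  ⇒  T⁴ = S/(4σ)   (ε cancels).
T⁴ = 1120/(4·5.67×10⁻⁸) = 4.938×10⁹ K⁴.
T = (4.938×10⁹)^(1/4).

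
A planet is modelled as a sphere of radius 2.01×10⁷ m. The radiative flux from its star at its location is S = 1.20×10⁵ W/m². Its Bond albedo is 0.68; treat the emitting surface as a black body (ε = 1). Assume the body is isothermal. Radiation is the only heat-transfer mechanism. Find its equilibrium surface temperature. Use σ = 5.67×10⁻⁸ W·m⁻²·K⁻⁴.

T ≈ 641 K

At equilibrium, absorbed power = emitted power.
Absorbing cross-section = πr² = 1.269×10¹⁵ m²; emitting surface = 4πr² = 5.077×10¹⁵ m² (ratio 4).
(1−a)S·A_cross = εσ·A_surf·T⁴  ⇒  T⁴ = (1−a)S/(4σ).
T⁴ = 0.320·1.20×10⁵/(4·5.67×10⁻⁸) = 1.693×10¹¹ K⁴.
T = (1.693×10¹¹)^(1/4).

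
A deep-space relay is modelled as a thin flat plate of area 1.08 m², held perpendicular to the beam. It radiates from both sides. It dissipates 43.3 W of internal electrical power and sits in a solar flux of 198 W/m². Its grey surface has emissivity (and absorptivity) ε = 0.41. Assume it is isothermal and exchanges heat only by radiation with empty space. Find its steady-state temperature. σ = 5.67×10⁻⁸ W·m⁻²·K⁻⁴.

At steady state, absorbed solar power + internal power = radiated power.
Absorbed: α·S·A_cross = 0.41·198·1.080 = 87.67 W (cross-section A).
Total input = 87.67 + 43.3 = 131.0 W.
Radiated: εσ·A_surf·T⁴ with A_surf = 2A = 2.160 m².
T⁴ = 131.0/(0.41·5.67×10⁻⁸·2.160) = 2.608×10⁹ K⁴.

T ≈ 226 K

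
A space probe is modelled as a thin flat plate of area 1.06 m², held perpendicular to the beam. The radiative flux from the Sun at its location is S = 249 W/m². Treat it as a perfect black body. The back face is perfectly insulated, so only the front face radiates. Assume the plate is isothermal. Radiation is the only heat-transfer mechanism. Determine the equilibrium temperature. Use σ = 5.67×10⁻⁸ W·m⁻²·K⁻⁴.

At equilibrium, absorbed power = emitted power.
Absorbing cross-section = A = 1.060 m²; emitting surface = A = 1.060 m² (ratio 1).
S·A_cross = εσ·A_surf·T⁴  ⇒  T⁴ = S/(1σ).
T⁴ = 1.00·249/(1·5.67×10⁻⁸) = 4.392×10⁹ K⁴.
T = (4.392×10⁹)^(1/4).

T ≈ 257 K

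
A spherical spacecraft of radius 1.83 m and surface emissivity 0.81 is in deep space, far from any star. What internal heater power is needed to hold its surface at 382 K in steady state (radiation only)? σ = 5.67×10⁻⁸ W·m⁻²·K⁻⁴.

P = εσ·4πr²·T⁴.
4πr² = 42.08 m²; T⁴ = 2.129×10¹⁰ K⁴.
P = 0.81·5.67×10⁻⁸·42.08·2.129×10¹⁰.

P ≈ 41200 W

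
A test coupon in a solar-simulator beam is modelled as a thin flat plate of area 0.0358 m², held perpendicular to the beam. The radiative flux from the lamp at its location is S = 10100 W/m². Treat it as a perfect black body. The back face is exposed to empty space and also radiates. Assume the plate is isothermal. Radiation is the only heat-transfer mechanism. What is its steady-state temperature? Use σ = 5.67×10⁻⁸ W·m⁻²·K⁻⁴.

At equilibrium, absorbed power = emitted power.
Absorbing cross-section = A = 0.03580 m²; emitting surface = 2A = 0.07160 m² (ratio 2).
S·A_cross = εσ·A_surf·T⁴  ⇒  T⁴ = S/(2σ).
T⁴ = 1.00·10100/(2·5.67×10⁻⁸) = 8.907×10¹⁰ K⁴.
T = (8.907×10¹⁰)^(1/4).

T ≈ 546 K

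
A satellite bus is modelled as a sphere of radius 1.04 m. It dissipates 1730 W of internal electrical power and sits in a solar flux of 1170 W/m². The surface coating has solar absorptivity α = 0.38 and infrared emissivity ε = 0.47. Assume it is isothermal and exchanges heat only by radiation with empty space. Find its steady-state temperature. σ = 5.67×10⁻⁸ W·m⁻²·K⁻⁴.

T ≈ 308 K

At steady state, absorbed solar power + internal power = radiated power.
Absorbed: α·S·A_cross = 0.38·1170·3.398 = 1511 W (cross-section πr²).
Total input = 1511 + 1730 = 3241 W.
Radiated: εσ·A_surf·T⁴ with A_surf = 4πr² = 13.59 m².
T⁴ = 3241/(0.47·5.67×10⁻⁸·13.59) = 8.947×10⁹ K⁴.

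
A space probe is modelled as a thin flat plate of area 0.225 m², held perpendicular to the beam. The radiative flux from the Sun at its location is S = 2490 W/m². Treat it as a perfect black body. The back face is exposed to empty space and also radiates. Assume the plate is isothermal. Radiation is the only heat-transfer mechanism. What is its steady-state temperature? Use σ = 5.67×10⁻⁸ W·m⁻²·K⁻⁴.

At equilibrium, absorbed power = emitted power.
Absorbing cross-section = A = 0.2250 m²; emitting surface = 2A = 0.4500 m² (ratio 2).
S·A_cross = εσ·A_surf·T⁴  ⇒  T⁴ = S/(2σ).
T⁴ = 1.00·2490/(2·5.67×10⁻⁸) = 2.196×10¹⁰ K⁴.
T = (2.196×10¹⁰)^(1/4).

T ≈ 385 K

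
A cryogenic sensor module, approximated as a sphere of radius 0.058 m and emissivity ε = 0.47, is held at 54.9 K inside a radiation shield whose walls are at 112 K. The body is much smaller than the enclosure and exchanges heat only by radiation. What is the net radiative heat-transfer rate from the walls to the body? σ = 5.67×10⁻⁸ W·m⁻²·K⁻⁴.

For a small grey body in a large enclosure: P_net = εσA(T_body⁴ − T_wall⁴).
A = 4πr² = 0.04227 m²; T_body⁴ − T_wall⁴ = 9.084×10⁶ − 1.574×10⁸ = -1.483×10⁸ K⁴.
|P_net| = 0.47·5.67×10⁻⁸·0.04227·1.483×10⁸.

P_net ≈ 0.167 W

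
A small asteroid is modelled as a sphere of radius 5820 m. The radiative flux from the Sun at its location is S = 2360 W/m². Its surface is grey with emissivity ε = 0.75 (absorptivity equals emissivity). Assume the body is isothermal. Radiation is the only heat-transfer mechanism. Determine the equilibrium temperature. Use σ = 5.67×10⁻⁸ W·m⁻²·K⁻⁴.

At equilibrium, absorbed power = emitted power.
Absorbing cross-section = πr² = 1.064×10⁸ m²; emitting surface = 4πr² = 4.257×10⁸ m² (ratio 4).
εS·A_cross = εσ·A_surf·T⁴  ⇒  T⁴ = S/(4σ)   (ε cancels).
T⁴ = 2360/(4·5.67×10⁻⁸) = 1.041×10¹⁰ K⁴.
T = (1.041×10¹⁰)^(1/4).

T ≈ 319 K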